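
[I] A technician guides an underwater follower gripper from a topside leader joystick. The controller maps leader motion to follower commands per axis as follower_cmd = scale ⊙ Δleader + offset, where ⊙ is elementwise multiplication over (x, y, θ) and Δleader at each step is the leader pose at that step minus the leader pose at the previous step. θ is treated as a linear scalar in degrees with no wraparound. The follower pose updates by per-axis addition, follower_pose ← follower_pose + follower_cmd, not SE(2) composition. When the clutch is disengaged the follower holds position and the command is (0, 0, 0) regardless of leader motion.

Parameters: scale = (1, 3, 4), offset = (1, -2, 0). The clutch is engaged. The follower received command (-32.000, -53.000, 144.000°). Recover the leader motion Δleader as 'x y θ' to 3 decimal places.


axis x: (-32.000 − 1) / (1) = -33.000
axis y: (-53.000 − -2) / (3) = -17.000
axis θ: (144.000 − 0) / (4) = 36.000

-33.000 -17.000 36.000


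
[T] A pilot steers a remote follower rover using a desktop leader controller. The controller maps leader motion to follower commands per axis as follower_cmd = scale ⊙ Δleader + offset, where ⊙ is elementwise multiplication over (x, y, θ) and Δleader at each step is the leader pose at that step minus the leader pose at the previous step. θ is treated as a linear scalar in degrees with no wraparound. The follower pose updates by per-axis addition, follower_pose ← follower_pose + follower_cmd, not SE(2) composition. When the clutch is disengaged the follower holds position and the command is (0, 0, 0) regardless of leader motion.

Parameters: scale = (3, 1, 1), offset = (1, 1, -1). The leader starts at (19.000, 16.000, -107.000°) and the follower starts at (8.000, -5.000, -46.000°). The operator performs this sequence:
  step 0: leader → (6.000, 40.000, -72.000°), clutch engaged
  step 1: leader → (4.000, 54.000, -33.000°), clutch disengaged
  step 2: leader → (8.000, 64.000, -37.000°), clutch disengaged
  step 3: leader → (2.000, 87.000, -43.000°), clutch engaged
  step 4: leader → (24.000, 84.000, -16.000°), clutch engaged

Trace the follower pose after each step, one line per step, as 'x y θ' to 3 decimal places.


-30.000 20.000 -12.000
-30.000 20.000 -12.000
-30.000 20.000 -12.000
-47.000 44.000 -19.000
20.000 42.000 7.000

step 0: Δleader=(-13.000, 24.000, 35.000°), engaged; cmd=(-38.000, 25.000, 34.000°) → follower=(-30.000, 20.000, -12.000°)
step 1: Δleader=(-2.000, 14.000, 39.000°), disengaged; cmd=(0,0,0) → follower holds at (-30.000, 20.000, -12.000°)
step 2: Δleader=(4.000, 10.000, -4.000°), disengaged; cmd=(0,0,0) → follower holds at (-30.000, 20.000, -12.000°)
step 3: Δleader=(-6.000, 23.000, -6.000°), engaged; cmd=(-17.000, 24.000, -7.000°) → follower=(-47.000, 44.000, -19.000°)
step 4: Δleader=(22.000, -3.000, 27.000°), engaged; cmd=(67.000, -2.000, 26.000°) → follower=(20.000, 42.000, 7.000°)


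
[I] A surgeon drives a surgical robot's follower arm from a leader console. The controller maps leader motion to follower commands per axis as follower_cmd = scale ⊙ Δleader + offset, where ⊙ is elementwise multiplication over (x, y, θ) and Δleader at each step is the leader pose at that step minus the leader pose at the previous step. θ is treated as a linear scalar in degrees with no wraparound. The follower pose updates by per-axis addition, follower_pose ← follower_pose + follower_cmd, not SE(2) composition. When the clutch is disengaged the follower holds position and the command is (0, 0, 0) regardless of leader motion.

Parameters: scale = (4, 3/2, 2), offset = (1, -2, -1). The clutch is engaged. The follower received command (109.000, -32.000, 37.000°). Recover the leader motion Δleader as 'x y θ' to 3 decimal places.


27.000 -20.000 19.000

axis x: (109.000 − 1) / (4) = 27.000
axis y: (-32.000 − -2) / (3/2) = -20.000
axis θ: (37.000 − -1) / (2) = 19.000


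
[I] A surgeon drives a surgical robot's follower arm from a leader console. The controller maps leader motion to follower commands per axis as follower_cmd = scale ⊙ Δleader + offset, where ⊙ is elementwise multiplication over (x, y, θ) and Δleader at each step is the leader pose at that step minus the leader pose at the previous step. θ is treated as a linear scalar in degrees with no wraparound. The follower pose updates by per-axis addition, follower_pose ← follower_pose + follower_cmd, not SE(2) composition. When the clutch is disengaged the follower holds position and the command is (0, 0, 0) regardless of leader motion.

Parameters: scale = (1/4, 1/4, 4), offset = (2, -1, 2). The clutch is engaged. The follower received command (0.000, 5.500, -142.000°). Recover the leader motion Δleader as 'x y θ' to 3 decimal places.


-8.000 26.000 -36.000

axis x: (0.000 − 2) / (1/4) = -8.000
axis y: (5.500 − -1) / (1/4) = 26.000
axis θ: (-142.000 − 2) / (4) = -36.000


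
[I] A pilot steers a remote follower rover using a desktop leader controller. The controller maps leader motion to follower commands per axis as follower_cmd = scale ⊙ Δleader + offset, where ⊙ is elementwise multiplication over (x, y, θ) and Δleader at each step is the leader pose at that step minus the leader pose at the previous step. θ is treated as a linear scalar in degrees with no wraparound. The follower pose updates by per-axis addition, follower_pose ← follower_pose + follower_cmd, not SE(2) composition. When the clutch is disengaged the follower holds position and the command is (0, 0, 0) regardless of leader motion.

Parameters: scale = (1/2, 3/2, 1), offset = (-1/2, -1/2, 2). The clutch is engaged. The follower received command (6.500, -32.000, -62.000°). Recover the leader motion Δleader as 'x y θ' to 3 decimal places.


14.000 -21.000 -64.000

axis x: (6.500 − -1/2) / (1/2) = 14.000
axis y: (-32.000 − -1/2) / (3/2) = -21.000
axis θ: (-62.000 − 2) / (1) = -64.000


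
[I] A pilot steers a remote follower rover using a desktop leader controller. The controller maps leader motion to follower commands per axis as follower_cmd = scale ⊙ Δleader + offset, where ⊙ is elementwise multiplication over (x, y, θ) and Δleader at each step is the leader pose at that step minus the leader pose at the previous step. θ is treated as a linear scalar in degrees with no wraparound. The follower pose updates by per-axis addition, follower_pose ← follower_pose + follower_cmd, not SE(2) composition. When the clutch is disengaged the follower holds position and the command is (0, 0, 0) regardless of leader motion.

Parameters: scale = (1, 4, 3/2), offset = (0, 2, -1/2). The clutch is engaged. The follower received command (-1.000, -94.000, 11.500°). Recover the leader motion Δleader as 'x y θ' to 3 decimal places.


-1.000 -24.000 8.000

axis x: (-1.000 − 0) / (1) = -1.000
axis y: (-94.000 − 2) / (4) = -24.000
axis θ: (11.500 − -1/2) / (3/2) = 8.000


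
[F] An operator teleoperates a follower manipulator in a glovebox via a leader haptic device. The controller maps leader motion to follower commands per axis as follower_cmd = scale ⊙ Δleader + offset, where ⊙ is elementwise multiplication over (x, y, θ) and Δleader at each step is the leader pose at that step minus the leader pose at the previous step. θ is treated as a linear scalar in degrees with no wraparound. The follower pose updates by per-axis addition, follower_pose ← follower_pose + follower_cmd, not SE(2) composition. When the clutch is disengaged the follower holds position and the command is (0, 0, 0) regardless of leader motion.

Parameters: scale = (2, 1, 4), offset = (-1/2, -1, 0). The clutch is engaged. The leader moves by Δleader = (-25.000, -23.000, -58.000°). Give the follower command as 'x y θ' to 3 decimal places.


-50.500 -24.000 -232.000

axis x: 2·-25.000 + -1/2 = -50.500
axis y: 1·-23.000 + -1 = -24.000
axis θ: 4·-58.000 + 0 = -232.000


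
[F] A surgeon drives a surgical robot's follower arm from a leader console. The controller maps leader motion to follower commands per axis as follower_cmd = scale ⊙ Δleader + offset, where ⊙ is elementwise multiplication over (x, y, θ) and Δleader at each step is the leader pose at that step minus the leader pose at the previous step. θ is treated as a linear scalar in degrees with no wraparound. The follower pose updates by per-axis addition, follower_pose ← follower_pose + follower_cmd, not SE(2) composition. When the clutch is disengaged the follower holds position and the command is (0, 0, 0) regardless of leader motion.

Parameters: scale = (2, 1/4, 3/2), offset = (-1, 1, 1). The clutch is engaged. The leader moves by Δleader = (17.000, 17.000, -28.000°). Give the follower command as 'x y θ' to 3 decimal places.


axis x: 2·17.000 + -1 = 33.000
axis y: 1/4·17.000 + 1 = 5.250
axis θ: 3/2·-28.000 + 1 = -41.000

33.000 5.250 -41.000


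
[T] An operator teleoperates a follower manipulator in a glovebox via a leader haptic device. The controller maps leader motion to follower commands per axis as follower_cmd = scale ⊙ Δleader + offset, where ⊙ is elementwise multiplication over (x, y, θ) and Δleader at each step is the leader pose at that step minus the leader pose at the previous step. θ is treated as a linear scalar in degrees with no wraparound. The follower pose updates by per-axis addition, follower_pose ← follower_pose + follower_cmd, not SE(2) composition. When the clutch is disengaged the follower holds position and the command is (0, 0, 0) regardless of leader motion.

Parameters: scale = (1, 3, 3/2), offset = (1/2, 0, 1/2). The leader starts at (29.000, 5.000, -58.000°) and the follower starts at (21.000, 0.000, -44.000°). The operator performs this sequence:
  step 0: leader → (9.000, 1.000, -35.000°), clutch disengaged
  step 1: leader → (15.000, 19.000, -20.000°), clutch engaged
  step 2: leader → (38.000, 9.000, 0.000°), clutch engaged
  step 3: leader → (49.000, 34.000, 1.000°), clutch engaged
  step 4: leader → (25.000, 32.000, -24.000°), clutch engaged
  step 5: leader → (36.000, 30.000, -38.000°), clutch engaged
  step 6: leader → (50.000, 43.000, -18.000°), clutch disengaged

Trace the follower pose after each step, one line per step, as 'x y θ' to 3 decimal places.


21.000 0.000 -44.000
27.500 54.000 -21.000
51.000 24.000 9.500
62.500 99.000 11.500
39.000 93.000 -25.500
50.500 87.000 -46.000
50.500 87.000 -46.000

step 0: Δleader=(-20.000, -4.000, 23.000°), disengaged; cmd=(0,0,0) → follower holds at (21.000, 0.000, -44.000°)
step 1: Δleader=(6.000, 18.000, 15.000°), engaged; cmd=(6.500, 54.000, 23.000°) → follower=(27.500, 54.000, -21.000°)
step 2: Δleader=(23.000, -10.000, 20.000°), engaged; cmd=(23.500, -30.000, 30.500°) → follower=(51.000, 24.000, 9.500°)
step 3: Δleader=(11.000, 25.000, 1.000°), engaged; cmd=(11.500, 75.000, 2.000°) → follower=(62.500, 99.000, 11.500°)
step 4: Δleader=(-24.000, -2.000, -25.000°), engaged; cmd=(-23.500, -6.000, -37.000°) → follower=(39.000, 93.000, -25.500°)
step 5: Δleader=(11.000, -2.000, -14.000°), engaged; cmd=(11.500, -6.000, -20.500°) → follower=(50.500, 87.000, -46.000°)
step 6: Δleader=(14.000, 13.000, 20.000°), disengaged; cmd=(0,0,0) → follower holds at (50.500, 87.000, -46.000°)


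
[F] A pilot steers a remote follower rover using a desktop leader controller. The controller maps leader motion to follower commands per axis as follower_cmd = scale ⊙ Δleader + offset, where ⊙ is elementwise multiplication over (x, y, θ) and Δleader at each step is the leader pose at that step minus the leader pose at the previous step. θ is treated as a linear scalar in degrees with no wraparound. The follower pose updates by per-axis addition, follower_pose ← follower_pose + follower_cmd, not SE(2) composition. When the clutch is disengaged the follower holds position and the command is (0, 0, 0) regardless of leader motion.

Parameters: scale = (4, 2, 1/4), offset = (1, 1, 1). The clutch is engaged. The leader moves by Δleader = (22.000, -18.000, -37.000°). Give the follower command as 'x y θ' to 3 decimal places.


89.000 -35.000 -8.250

axis x: 4·22.000 + 1 = 89.000
axis y: 2·-18.000 + 1 = -35.000
axis θ: 1/4·-37.000 + 1 = -8.250


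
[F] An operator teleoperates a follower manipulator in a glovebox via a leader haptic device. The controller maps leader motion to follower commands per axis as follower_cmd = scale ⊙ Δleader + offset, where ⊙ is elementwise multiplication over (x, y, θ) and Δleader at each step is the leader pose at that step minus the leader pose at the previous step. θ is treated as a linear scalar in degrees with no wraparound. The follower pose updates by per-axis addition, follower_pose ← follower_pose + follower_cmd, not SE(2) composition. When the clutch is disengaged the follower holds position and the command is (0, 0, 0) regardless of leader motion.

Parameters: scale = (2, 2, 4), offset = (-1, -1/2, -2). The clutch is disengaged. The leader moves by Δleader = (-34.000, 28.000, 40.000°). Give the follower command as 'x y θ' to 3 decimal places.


clutch disengaged → follower holds; cmd = (0, 0, 0)

0.000 0.000 0.000


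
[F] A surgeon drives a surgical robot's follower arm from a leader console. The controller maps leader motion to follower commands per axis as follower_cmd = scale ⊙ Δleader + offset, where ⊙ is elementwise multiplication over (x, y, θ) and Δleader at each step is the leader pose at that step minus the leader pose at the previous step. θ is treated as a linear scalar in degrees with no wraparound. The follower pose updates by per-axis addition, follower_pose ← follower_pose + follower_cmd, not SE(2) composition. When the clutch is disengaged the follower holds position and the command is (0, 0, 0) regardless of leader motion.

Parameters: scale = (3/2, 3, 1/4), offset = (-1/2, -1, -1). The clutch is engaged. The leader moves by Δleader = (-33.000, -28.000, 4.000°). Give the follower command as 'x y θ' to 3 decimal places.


-50.000 -85.000 0.000

axis x: 3/2·-33.000 + -1/2 = -50.000
axis y: 3·-28.000 + -1 = -85.000
axis θ: 1/4·4.000 + -1 = 0.000


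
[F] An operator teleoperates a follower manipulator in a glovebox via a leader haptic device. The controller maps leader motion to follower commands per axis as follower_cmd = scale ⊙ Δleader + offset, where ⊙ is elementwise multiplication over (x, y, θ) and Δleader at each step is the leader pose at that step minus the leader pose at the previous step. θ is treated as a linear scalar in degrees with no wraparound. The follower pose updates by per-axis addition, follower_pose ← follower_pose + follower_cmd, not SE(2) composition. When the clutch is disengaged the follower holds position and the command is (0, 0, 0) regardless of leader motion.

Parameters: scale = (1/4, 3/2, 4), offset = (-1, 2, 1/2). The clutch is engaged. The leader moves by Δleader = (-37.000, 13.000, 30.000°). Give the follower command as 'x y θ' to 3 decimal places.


-10.250 21.500 120.500

axis x: 1/4·-37.000 + -1 = -10.250
axis y: 3/2·13.000 + 2 = 21.500
axis θ: 4·30.000 + 1/2 = 120.500


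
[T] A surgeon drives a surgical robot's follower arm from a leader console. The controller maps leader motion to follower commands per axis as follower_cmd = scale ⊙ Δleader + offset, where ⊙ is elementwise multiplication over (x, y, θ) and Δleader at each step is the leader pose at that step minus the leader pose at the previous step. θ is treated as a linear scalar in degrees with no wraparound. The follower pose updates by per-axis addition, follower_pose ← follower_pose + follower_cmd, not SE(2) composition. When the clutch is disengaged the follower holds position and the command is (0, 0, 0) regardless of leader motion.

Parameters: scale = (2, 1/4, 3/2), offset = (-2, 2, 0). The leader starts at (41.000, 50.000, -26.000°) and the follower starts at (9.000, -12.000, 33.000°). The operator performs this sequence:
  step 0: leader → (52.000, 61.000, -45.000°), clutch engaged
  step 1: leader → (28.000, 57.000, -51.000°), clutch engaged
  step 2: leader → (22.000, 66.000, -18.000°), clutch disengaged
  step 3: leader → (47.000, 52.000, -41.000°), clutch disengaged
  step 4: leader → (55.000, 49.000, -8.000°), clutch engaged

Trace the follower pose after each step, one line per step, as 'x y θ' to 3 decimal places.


step 0: Δleader=(11.000, 11.000, -19.000°), engaged; cmd=(20.000, 4.750, -28.500°) → follower=(29.000, -7.250, 4.500°)
step 1: Δleader=(-24.000, -4.000, -6.000°), engaged; cmd=(-50.000, 1.000, -9.000°) → follower=(-21.000, -6.250, -4.500°)
step 2: Δleader=(-6.000, 9.000, 33.000°), disengaged; cmd=(0,0,0) → follower holds at (-21.000, -6.250, -4.500°)
step 3: Δleader=(25.000, -14.000, -23.000°), disengaged; cmd=(0,0,0) → follower holds at (-21.000, -6.250, -4.500°)
step 4: Δleader=(8.000, -3.000, 33.000°), engaged; cmd=(14.000, 1.250, 49.500°) → follower=(-7.000, -5.000, 45.000°)

29.000 -7.250 4.500
-21.000 -6.250 -4.500
-21.000 -6.250 -4.500
-21.000 -6.250 -4.500
-7.000 -5.000 45.000


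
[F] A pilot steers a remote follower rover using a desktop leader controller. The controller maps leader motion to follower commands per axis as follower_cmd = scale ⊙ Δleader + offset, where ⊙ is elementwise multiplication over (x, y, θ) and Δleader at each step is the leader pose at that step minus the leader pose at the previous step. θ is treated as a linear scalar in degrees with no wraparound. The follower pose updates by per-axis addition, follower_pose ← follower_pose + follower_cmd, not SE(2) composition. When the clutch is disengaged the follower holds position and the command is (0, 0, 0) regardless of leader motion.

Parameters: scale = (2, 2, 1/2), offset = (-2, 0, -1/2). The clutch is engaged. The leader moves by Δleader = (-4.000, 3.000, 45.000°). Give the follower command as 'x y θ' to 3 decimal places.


axis x: 2·-4.000 + -2 = -10.000
axis y: 2·3.000 + 0 = 6.000
axis θ: 1/2·45.000 + -1/2 = 22.000

-10.000 6.000 22.000


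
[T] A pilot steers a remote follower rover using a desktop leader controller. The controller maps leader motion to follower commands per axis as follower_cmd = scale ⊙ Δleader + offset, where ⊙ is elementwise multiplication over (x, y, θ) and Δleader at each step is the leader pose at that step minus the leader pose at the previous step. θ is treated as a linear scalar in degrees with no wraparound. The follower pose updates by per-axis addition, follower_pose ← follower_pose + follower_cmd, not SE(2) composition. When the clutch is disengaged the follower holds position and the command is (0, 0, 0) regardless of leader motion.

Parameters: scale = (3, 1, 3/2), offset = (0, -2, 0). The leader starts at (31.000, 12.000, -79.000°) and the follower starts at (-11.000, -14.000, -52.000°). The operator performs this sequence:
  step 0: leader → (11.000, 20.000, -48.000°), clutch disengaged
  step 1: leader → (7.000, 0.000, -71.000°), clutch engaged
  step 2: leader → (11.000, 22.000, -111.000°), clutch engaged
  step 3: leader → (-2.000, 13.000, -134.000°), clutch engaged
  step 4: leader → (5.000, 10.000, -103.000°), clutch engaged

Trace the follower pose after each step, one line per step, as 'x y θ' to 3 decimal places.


step 0: Δleader=(-20.000, 8.000, 31.000°), disengaged; cmd=(0,0,0) → follower holds at (-11.000, -14.000, -52.000°)
step 1: Δleader=(-4.000, -20.000, -23.000°), engaged; cmd=(-12.000, -22.000, -34.500°) → follower=(-23.000, -36.000, -86.500°)
step 2: Δleader=(4.000, 22.000, -40.000°), engaged; cmd=(12.000, 20.000, -60.000°) → follower=(-11.000, -16.000, -146.500°)
step 3: Δleader=(-13.000, -9.000, -23.000°), engaged; cmd=(-39.000, -11.000, -34.500°) → follower=(-50.000, -27.000, -181.000°)
step 4: Δleader=(7.000, -3.000, 31.000°), engaged; cmd=(21.000, -5.000, 46.500°) → follower=(-29.000, -32.000, -134.500°)

-11.000 -14.000 -52.000
-23.000 -36.000 -86.500
-11.000 -16.000 -146.500
-50.000 -27.000 -181.000
-29.000 -32.000 -134.500


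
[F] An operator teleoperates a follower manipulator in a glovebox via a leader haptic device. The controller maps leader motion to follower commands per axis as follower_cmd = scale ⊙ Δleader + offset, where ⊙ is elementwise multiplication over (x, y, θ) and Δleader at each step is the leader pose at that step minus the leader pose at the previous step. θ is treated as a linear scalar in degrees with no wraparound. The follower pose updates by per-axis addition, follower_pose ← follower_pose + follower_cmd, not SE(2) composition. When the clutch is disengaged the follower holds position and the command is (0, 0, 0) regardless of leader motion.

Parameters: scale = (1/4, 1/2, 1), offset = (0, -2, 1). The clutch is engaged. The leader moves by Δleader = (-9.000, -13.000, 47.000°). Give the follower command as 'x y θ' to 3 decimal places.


axis x: 1/4·-9.000 + 0 = -2.250
axis y: 1/2·-13.000 + -2 = -8.500
axis θ: 1·47.000 + 1 = 48.000

-2.250 -8.500 48.000


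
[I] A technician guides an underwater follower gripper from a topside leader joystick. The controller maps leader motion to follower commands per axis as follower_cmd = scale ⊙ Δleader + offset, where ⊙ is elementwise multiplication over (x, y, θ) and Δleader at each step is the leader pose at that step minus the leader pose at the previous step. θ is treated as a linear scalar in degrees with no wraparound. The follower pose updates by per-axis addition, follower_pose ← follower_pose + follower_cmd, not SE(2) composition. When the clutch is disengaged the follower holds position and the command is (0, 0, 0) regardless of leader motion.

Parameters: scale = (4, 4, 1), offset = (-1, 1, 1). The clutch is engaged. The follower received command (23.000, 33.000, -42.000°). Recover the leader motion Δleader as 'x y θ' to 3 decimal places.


axis x: (23.000 − -1) / (4) = 6.000
axis y: (33.000 − 1) / (4) = 8.000
axis θ: (-42.000 − 1) / (1) = -43.000

6.000 8.000 -43.000


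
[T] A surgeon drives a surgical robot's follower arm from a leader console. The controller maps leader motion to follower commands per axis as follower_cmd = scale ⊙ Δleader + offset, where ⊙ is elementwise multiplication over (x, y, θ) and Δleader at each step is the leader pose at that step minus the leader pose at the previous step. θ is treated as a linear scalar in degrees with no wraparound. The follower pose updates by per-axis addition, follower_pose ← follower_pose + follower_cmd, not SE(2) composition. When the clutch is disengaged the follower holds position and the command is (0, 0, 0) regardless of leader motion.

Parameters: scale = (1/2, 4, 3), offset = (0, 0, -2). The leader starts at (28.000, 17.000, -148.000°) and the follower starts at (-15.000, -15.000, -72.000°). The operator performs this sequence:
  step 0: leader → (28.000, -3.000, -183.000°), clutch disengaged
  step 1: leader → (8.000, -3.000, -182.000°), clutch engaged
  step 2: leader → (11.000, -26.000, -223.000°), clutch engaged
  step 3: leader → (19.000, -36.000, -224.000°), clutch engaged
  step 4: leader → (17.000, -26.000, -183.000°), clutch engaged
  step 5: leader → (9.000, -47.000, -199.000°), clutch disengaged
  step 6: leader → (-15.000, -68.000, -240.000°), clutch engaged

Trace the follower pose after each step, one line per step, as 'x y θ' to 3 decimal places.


step 0: Δleader=(0.000, -20.000, -35.000°), disengaged; cmd=(0,0,0) → follower holds at (-15.000, -15.000, -72.000°)
step 1: Δleader=(-20.000, 0.000, 1.000°), engaged; cmd=(-10.000, 0.000, 1.000°) → follower=(-25.000, -15.000, -71.000°)
step 2: Δleader=(3.000, -23.000, -41.000°), engaged; cmd=(1.500, -92.000, -125.000°) → follower=(-23.500, -107.000, -196.000°)
step 3: Δleader=(8.000, -10.000, -1.000°), engaged; cmd=(4.000, -40.000, -5.000°) → follower=(-19.500, -147.000, -201.000°)
step 4: Δleader=(-2.000, 10.000, 41.000°), engaged; cmd=(-1.000, 40.000, 121.000°) → follower=(-20.500, -107.000, -80.000°)
step 5: Δleader=(-8.000, -21.000, -16.000°), disengaged; cmd=(0,0,0) → follower holds at (-20.500, -107.000, -80.000°)
step 6: Δleader=(-24.000, -21.000, -41.000°), engaged; cmd=(-12.000, -84.000, -125.000°) → follower=(-32.500, -191.000, -205.000°)

-15.000 -15.000 -72.000
-25.000 -15.000 -71.000
-23.500 -107.000 -196.000
-19.500 -147.000 -201.000
-20.500 -107.000 -80.000
-20.500 -107.000 -80.000
-32.500 -191.000 -205.000


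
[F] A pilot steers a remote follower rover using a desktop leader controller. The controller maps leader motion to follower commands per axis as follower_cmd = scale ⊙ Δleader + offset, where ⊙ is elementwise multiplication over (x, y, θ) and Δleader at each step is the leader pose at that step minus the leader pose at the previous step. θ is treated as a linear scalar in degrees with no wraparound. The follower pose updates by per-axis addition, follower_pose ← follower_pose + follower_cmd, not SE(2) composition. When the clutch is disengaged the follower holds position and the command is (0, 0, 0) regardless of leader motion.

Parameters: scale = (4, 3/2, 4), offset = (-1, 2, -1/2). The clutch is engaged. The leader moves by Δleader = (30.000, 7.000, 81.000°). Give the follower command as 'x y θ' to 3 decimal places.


axis x: 4·30.000 + -1 = 119.000
axis y: 3/2·7.000 + 2 = 12.500
axis θ: 4·81.000 + -1/2 = 323.500

119.000 12.500 323.500


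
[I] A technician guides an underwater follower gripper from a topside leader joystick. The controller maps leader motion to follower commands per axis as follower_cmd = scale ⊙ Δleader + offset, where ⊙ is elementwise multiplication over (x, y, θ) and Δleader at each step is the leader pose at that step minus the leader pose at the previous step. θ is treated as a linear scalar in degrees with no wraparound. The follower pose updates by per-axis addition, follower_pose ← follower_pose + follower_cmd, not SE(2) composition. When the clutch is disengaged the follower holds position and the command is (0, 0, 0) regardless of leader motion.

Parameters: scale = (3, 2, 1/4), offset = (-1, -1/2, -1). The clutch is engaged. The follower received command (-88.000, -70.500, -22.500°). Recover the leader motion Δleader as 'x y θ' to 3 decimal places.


axis x: (-88.000 − -1) / (3) = -29.000
axis y: (-70.500 − -1/2) / (2) = -35.000
axis θ: (-22.500 − -1) / (1/4) = -86.000

-29.000 -35.000 -86.000


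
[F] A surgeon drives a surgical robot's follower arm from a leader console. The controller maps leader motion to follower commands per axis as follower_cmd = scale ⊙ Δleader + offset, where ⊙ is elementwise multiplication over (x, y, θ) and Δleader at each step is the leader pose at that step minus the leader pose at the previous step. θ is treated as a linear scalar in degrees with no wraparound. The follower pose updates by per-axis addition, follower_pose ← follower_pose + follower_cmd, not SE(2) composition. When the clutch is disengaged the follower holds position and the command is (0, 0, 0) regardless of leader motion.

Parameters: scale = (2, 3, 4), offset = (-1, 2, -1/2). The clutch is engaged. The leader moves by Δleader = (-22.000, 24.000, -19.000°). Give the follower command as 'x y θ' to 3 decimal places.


-45.000 74.000 -76.500

axis x: 2·-22.000 + -1 = -45.000
axis y: 3·24.000 + 2 = 74.000
axis θ: 4·-19.000 + -1/2 = -76.500


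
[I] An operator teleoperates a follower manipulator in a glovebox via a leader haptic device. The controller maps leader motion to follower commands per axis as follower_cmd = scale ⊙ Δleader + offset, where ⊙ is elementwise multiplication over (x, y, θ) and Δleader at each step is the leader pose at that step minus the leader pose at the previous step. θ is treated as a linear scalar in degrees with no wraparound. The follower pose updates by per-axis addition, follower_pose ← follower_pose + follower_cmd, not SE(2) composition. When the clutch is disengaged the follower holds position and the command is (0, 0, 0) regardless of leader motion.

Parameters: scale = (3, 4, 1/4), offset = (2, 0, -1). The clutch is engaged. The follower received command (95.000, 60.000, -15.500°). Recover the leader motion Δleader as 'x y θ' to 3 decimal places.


axis x: (95.000 − 2) / (3) = 31.000
axis y: (60.000 − 0) / (4) = 15.000
axis θ: (-15.500 − -1) / (1/4) = -58.000

31.000 15.000 -58.000


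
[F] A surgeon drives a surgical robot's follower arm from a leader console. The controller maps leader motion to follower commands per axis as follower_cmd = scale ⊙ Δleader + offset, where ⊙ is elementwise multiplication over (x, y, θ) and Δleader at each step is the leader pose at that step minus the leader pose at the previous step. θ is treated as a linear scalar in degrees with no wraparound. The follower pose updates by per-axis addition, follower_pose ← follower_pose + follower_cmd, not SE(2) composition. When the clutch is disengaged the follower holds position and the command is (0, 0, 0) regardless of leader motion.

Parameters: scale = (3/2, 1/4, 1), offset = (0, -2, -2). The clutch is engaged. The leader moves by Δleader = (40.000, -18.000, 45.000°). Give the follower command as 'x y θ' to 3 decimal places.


60.000 -6.500 43.000

axis x: 3/2·40.000 + 0 = 60.000
axis y: 1/4·-18.000 + -2 = -6.500
axis θ: 1·45.000 + -2 = 43.000


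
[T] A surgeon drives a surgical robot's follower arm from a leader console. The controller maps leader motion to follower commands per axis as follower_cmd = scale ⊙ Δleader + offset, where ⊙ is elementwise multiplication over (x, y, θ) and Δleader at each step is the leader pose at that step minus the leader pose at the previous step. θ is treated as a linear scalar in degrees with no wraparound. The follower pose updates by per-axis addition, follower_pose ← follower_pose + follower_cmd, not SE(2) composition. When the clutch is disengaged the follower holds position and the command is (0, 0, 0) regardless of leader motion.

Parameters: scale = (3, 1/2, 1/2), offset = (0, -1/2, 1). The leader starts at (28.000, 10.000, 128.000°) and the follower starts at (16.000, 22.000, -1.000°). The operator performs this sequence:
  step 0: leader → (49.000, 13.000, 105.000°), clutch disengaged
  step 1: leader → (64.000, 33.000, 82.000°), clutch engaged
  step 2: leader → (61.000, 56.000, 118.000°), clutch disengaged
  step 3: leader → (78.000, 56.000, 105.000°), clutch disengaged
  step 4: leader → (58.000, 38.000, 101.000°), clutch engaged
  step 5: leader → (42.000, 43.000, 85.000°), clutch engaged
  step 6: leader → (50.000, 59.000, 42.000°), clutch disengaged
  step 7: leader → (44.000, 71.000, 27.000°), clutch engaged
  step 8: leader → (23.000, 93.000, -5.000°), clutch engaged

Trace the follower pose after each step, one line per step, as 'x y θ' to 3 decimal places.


16.000 22.000 -1.000
61.000 31.500 -11.500
61.000 31.500 -11.500
61.000 31.500 -11.500
1.000 22.000 -12.500
-47.000 24.000 -19.500
-47.000 24.000 -19.500
-65.000 29.500 -26.000
-128.000 40.000 -41.000

step 0: Δleader=(21.000, 3.000, -23.000°), disengaged; cmd=(0,0,0) → follower holds at (16.000, 22.000, -1.000°)
step 1: Δleader=(15.000, 20.000, -23.000°), engaged; cmd=(45.000, 9.500, -10.500°) → follower=(61.000, 31.500, -11.500°)
step 2: Δleader=(-3.000, 23.000, 36.000°), disengaged; cmd=(0,0,0) → follower holds at (61.000, 31.500, -11.500°)
step 3: Δleader=(17.000, 0.000, -13.000°), disengaged; cmd=(0,0,0) → follower holds at (61.000, 31.500, -11.500°)
step 4: Δleader=(-20.000, -18.000, -4.000°), engaged; cmd=(-60.000, -9.500, -1.000°) → follower=(1.000, 22.000, -12.500°)
step 5: Δleader=(-16.000, 5.000, -16.000°), engaged; cmd=(-48.000, 2.000, -7.000°) → follower=(-47.000, 24.000, -19.500°)
step 6: Δleader=(8.000, 16.000, -43.000°), disengaged; cmd=(0,0,0) → follower holds at (-47.000, 24.000, -19.500°)
step 7: Δleader=(-6.000, 12.000, -15.000°), engaged; cmd=(-18.000, 5.500, -6.500°) → follower=(-65.000, 29.500, -26.000°)
step 8: Δleader=(-21.000, 22.000, -32.000°), engaged; cmd=(-63.000, 10.500, -15.000°) → follower=(-128.000, 40.000, -41.000°)


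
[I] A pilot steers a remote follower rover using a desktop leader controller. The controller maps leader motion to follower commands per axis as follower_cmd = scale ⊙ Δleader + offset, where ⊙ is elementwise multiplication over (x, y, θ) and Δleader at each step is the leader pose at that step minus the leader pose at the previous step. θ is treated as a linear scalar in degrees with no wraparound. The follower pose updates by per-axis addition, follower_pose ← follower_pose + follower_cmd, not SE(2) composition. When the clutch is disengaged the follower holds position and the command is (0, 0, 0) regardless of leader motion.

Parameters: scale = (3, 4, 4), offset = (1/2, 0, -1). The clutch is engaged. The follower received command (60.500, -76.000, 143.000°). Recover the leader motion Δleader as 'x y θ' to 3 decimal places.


20.000 -19.000 36.000

axis x: (60.500 − 1/2) / (3) = 20.000
axis y: (-76.000 − 0) / (4) = -19.000
axis θ: (143.000 − -1) / (4) = 36.000


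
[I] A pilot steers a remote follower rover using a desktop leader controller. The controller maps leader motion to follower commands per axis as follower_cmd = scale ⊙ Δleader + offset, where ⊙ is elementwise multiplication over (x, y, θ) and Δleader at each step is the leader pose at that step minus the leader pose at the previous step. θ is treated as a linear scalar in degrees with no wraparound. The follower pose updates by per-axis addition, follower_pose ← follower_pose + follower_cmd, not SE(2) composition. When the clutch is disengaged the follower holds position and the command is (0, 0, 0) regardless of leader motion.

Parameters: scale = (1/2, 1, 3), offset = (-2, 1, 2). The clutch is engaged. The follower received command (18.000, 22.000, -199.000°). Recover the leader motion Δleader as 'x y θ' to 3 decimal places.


axis x: (18.000 − -2) / (1/2) = 40.000
axis y: (22.000 − 1) / (1) = 21.000
axis θ: (-199.000 − 2) / (3) = -67.000

40.000 21.000 -67.000


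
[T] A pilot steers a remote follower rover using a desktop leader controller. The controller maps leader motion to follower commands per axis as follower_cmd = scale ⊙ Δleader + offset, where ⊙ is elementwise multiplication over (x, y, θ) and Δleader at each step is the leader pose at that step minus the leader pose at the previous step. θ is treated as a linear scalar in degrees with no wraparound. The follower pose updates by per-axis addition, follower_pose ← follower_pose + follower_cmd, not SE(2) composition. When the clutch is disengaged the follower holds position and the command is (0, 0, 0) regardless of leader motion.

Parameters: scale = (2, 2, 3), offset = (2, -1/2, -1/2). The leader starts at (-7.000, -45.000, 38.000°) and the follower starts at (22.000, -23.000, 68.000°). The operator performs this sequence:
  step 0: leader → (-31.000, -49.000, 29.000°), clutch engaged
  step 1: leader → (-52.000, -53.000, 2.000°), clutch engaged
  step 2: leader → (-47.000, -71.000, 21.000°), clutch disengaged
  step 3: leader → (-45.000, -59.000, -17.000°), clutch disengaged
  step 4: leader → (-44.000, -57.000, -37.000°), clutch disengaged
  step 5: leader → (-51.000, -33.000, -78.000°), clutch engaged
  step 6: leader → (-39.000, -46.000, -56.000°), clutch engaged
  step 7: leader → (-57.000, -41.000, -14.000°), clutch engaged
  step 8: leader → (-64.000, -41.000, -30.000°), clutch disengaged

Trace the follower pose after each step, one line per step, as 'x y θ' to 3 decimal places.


-24.000 -31.500 40.500
-64.000 -40.000 -41.000
-64.000 -40.000 -41.000
-64.000 -40.000 -41.000
-64.000 -40.000 -41.000
-76.000 7.500 -164.500
-50.000 -19.000 -99.000
-84.000 -9.500 26.500
-84.000 -9.500 26.500

step 0: Δleader=(-24.000, -4.000, -9.000°), engaged; cmd=(-46.000, -8.500, -27.500°) → follower=(-24.000, -31.500, 40.500°)
step 1: Δleader=(-21.000, -4.000, -27.000°), engaged; cmd=(-40.000, -8.500, -81.500°) → follower=(-64.000, -40.000, -41.000°)
step 2: Δleader=(5.000, -18.000, 19.000°), disengaged; cmd=(0,0,0) → follower holds at (-64.000, -40.000, -41.000°)
step 3: Δleader=(2.000, 12.000, -38.000°), disengaged; cmd=(0,0,0) → follower holds at (-64.000, -40.000, -41.000°)
step 4: Δleader=(1.000, 2.000, -20.000°), disengaged; cmd=(0,0,0) → follower holds at (-64.000, -40.000, -41.000°)
step 5: Δleader=(-7.000, 24.000, -41.000°), engaged; cmd=(-12.000, 47.500, -123.500°) → follower=(-76.000, 7.500, -164.500°)
step 6: Δleader=(12.000, -13.000, 22.000°), engaged; cmd=(26.000, -26.500, 65.500°) → follower=(-50.000, -19.000, -99.000°)
step 7: Δleader=(-18.000, 5.000, 42.000°), engaged; cmd=(-34.000, 9.500, 125.500°) → follower=(-84.000, -9.500, 26.500°)
step 8: Δleader=(-7.000, 0.000, -16.000°), disengaged; cmd=(0,0,0) → follower holds at (-84.000, -9.500, 26.500°)


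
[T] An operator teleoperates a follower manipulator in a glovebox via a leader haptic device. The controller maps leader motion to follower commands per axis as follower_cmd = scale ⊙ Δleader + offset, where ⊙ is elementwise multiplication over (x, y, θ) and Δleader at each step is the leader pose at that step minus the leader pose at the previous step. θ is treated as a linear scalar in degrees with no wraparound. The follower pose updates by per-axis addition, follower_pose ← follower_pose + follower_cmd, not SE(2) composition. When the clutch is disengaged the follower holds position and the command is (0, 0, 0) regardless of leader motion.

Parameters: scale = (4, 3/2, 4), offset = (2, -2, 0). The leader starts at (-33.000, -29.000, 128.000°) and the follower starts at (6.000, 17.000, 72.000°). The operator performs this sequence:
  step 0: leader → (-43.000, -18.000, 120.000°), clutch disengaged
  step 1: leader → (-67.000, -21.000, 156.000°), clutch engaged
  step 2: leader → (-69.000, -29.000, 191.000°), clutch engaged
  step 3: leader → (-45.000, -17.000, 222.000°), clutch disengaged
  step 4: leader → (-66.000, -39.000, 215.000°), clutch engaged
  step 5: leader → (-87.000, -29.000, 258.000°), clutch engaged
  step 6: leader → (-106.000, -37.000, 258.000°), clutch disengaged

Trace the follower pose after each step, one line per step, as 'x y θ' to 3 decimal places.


step 0: Δleader=(-10.000, 11.000, -8.000°), disengaged; cmd=(0,0,0) → follower holds at (6.000, 17.000, 72.000°)
step 1: Δleader=(-24.000, -3.000, 36.000°), engaged; cmd=(-94.000, -6.500, 144.000°) → follower=(-88.000, 10.500, 216.000°)
step 2: Δleader=(-2.000, -8.000, 35.000°), engaged; cmd=(-6.000, -14.000, 140.000°) → follower=(-94.000, -3.500, 356.000°)
step 3: Δleader=(24.000, 12.000, 31.000°), disengaged; cmd=(0,0,0) → follower holds at (-94.000, -3.500, 356.000°)
step 4: Δleader=(-21.000, -22.000, -7.000°), engaged; cmd=(-82.000, -35.000, -28.000°) → follower=(-176.000, -38.500, 328.000°)
step 5: Δleader=(-21.000, 10.000, 43.000°), engaged; cmd=(-82.000, 13.000, 172.000°) → follower=(-258.000, -25.500, 500.000°)
step 6: Δleader=(-19.000, -8.000, 0.000°), disengaged; cmd=(0,0,0) → follower holds at (-258.000, -25.500, 500.000°)

6.000 17.000 72.000
-88.000 10.500 216.000
-94.000 -3.500 356.000
-94.000 -3.500 356.000
-176.000 -38.500 328.000
-258.000 -25.500 500.000
-258.000 -25.500 500.000


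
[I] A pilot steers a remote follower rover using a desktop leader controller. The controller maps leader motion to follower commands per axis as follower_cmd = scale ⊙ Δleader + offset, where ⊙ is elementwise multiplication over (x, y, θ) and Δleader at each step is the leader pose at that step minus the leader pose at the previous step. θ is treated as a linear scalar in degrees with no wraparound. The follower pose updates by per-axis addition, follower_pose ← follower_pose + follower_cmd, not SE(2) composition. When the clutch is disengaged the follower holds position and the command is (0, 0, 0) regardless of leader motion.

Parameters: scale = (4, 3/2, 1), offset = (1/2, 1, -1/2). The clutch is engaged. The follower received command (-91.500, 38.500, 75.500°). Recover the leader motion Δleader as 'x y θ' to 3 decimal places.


-23.000 25.000 76.000

axis x: (-91.500 − 1/2) / (4) = -23.000
axis y: (38.500 − 1) / (3/2) = 25.000
axis θ: (75.500 − -1/2) / (1) = 76.000
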